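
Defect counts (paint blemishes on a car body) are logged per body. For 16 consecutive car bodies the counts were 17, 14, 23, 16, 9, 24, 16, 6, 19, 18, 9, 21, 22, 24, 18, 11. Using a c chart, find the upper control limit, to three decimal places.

c̄ = (17 + 14 + 23 + 16 + 9 + 24 + 16 + 6 + 19 + 18 + 9 + 21 + 22 + 24 + 18 + 11) / 16 = 267 / 16 = 16.6875
UCL = c̄ + 3√c̄ = 16.6875 + 3 × √16.6875 = 16.6875 + 3 × 4.0850 = 28.9426

28.943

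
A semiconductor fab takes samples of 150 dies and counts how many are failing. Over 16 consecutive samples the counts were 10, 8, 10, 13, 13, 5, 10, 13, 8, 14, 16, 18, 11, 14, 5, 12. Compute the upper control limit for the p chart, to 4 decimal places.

0.1395

p̄ = Σdᵢ / (k·n) = 180 / (16 × 150) = 0.07500
UCL = p̄ + 3·√(p̄(1−p̄)/n) = 0.07500 + 3 × √(0.07500×0.92500/150) = 0.07500 + 3 × 0.02151 = 0.13952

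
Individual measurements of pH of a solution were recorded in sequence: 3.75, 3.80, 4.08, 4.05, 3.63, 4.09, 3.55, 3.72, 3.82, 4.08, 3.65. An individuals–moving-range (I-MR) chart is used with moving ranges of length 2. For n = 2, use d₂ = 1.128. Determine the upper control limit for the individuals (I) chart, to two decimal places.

X̄ = (3.75 + 3.80 + 4.08 + 4.05 + 3.63 + 4.09 + 3.55 + 3.72 + 3.82 + 4.08 + 3.65) / 11 = 3.8382
Moving ranges: 0.05, 0.28, 0.03, 0.42, 0.46, 0.54, 0.17, 0.10, 0.26, 0.43; M̄R̄ = 2.7400 / 10 = 0.2740
UCL = X̄ + 3·M̄R̄/d₂ = 3.8382 + 3 × 0.2740 / 1.128 = 4.5669

4.57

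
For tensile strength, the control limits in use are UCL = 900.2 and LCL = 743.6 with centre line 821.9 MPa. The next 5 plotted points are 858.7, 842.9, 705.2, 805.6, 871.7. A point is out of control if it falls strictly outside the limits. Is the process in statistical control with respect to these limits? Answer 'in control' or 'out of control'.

out of control

Compare each point to [743.6, 900.2]: sample 3 = 705.2 < LCL.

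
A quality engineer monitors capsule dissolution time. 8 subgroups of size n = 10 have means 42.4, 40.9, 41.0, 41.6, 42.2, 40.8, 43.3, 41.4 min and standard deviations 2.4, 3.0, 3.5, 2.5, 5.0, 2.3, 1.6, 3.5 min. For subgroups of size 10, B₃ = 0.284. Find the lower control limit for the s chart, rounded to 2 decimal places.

0.84

s̄ = (2.4 + 3.0 + 3.5 + 2.5 + 5.0 + 2.3 + 1.6 + 3.5) / 8 = 2.9750
LCL_s = B₃·s̄ = 0.284 × 2.9750 = 0.8449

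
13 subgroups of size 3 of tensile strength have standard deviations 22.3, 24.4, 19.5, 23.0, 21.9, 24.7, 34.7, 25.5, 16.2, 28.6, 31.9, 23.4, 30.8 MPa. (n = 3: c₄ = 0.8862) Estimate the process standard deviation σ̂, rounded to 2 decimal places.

28.38

s̄ = (22.3 + 24.4 + 19.5 + 23.0 + 21.9 + 24.7 + 34.7 + 25.5 + 16.2 + 28.6 + 31.9 + 23.4 + 30.8) / 13 = 25.1462
σ̂ = s̄ / c₄ = 25.1462 / 0.8862 = 28.3753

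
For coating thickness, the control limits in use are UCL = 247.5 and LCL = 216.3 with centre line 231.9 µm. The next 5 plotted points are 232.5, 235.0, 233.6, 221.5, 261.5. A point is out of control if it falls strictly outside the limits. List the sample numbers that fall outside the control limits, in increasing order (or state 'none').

5

Compare each point to [216.3, 247.5]: sample 5 = 261.5 > UCL.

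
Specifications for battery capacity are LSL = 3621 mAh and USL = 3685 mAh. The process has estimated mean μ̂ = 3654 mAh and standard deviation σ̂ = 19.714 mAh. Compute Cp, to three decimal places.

Cp = (USL − LSL) / (6σ̂) = (3685 − 3621) / (6 × 19.714) = 64.0000 / 118.2840 = 0.5411

0.541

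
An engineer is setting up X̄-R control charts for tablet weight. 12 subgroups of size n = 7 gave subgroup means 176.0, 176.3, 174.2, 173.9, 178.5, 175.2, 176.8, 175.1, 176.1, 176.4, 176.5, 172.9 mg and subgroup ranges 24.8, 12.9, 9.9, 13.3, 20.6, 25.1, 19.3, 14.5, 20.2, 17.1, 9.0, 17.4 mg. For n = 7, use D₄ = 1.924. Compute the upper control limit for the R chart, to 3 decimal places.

R̄ = (24.8 + 12.9 + 9.9 + 13.3 + 20.6 + 25.1 + 19.3 + 14.5 + 20.2 + 17.1 + 9.0 + 17.4) / 12 = 204.1000 / 12 = 17.0083
UCL_R = D₄·R̄ = 1.924 × 17.0083 = 32.7240

32.724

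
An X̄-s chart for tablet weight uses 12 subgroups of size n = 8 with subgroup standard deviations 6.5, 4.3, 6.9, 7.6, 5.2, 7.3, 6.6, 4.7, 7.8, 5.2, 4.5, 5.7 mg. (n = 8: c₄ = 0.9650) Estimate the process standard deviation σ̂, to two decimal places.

s̄ = (6.5 + 4.3 + 6.9 + 7.6 + 5.2 + 7.3 + 6.6 + 4.7 + 7.8 + 5.2 + 4.5 + 5.7) / 12 = 6.0250
σ̂ = s̄ / c₄ = 6.0250 / 0.9650 = 6.2435

6.24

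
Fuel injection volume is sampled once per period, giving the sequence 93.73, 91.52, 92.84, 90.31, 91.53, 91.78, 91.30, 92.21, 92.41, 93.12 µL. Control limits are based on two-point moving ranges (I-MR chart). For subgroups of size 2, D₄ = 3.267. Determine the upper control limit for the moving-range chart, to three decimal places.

3.568

Moving ranges: 2.21, 1.32, 2.53, 1.22, 0.25, 0.48, 0.91, 0.20, 0.71; M̄R̄ = 9.8300 / 9 = 1.0922
UCL_MR = D₄·M̄R̄ = 3.267 × 1.0922 = 3.5683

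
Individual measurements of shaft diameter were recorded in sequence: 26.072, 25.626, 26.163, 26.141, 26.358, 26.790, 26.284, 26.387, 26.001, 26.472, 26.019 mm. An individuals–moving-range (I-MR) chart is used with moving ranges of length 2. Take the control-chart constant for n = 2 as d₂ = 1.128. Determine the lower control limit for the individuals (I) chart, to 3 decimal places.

X̄ = (26.072 + 25.626 + 26.163 + 26.141 + 26.358 + 26.790 + 26.284 + 26.387 + 26.001 + 26.472 + 26.019) / 11 = 26.2103
Moving ranges: 0.446, 0.537, 0.022, 0.217, 0.432, 0.506, 0.103, 0.386, 0.471, 0.453; M̄R̄ = 3.5730 / 10 = 0.3573
LCL = X̄ − 3·M̄R̄/d₂ = 26.2103 − 3 × 0.3573 / 1.128 = 25.2600

25.260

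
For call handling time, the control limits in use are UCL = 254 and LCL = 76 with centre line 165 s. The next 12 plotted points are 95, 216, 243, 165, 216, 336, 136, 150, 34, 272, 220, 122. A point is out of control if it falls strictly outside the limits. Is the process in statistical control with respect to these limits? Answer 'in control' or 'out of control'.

out of control

Compare each point to [76, 254]: sample 6 = 336 > UCL; sample 9 = 34 < LCL; sample 10 = 272 > UCL.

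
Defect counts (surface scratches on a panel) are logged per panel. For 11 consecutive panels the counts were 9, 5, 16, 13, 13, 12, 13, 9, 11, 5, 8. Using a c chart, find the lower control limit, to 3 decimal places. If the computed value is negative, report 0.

c̄ = (9 + 5 + 16 + 13 + 13 + 12 + 13 + 9 + 11 + 5 + 8) / 11 = 114 / 11 = 10.3636
LCL = c̄ − 3√c̄ = 10.3636 − 3 × 3.2193 = 0.7059

0.706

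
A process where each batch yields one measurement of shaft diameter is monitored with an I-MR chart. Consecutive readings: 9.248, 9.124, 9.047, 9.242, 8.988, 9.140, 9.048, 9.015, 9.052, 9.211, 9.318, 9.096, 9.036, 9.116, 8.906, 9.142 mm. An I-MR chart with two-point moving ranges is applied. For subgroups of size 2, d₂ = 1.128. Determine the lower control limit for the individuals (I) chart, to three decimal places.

8.747

X̄ = (9.248 + 9.124 + 9.047 + 9.242 + 8.988 + 9.140 + 9.048 + 9.015 + 9.052 + 9.211 + 9.318 + 9.096 + 9.036 + 9.116 + 8.906 + 9.142) / 16 = 9.1081
Moving ranges: 0.124, 0.077, 0.195, 0.254, 0.152, 0.092, 0.033, 0.037, 0.159, 0.107, 0.222, 0.060, 0.080, 0.210, 0.236; M̄R̄ = 2.0380 / 15 = 0.1359
LCL = X̄ − 3·M̄R̄/d₂ = 9.1081 − 3 × 0.1359 / 1.128 = 8.7467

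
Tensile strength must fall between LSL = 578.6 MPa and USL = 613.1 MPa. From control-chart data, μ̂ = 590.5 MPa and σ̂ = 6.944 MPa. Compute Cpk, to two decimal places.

0.57

Cpu = (USL − μ̂) / (3σ̂) = (613.1 − 590.5) / (3 × 6.944) = 1.0849; Cpl = (μ̂ − LSL) / (3σ̂) = (590.5 − 578.6) / (3 × 6.944) = 0.5712; Cpk = min(Cpu, Cpl) = 0.5712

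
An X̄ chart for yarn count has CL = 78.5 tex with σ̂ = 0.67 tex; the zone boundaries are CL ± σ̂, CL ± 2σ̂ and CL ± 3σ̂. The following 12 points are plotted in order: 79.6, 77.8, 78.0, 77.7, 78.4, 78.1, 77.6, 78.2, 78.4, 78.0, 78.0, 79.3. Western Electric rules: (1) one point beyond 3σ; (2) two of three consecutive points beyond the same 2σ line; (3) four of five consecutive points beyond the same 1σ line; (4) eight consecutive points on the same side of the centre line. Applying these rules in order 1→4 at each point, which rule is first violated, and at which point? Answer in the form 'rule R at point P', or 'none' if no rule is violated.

Zone of each point (C = within 1σ̂, B = 1σ̂–2σ̂, A = 2σ̂–3σ̂, * = beyond 3σ̂; sign = side of CL): 1:+B, 2:-B, 3:-C, 4:-B, 5:-C, 6:-C, 7:-B, 8:-C, 9:-C, 10:-C, 11:-C, 12:+B
Rule 4 (eight consecutive points on the same side of the centre line) is satisfied at point 9.

rule 4 at point 9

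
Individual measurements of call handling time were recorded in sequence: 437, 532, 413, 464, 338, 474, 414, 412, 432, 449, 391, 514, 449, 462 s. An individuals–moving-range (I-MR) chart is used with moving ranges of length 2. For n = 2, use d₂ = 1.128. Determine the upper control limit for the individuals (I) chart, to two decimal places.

622.56

X̄ = (437 + 532 + 413 + 464 + 338 + 474 + 414 + 412 + 432 + 449 + 391 + 514 + 449 + 462) / 14 = 441.5000
Moving ranges: 95, 119, 51, 126, 136, 60, 2, 20, 17, 58, 123, 65, 13; M̄R̄ = 885.0000 / 13 = 68.0769
UCL = X̄ + 3·M̄R̄/d₂ = 441.5000 + 3 × 68.0769 / 1.128 = 622.5556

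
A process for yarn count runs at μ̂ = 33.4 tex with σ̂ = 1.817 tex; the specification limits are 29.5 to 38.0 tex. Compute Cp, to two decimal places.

Cp = (USL − LSL) / (6σ̂) = (38.0 − 29.5) / (6 × 1.817) = 8.5000 / 10.9020 = 0.7797

0.78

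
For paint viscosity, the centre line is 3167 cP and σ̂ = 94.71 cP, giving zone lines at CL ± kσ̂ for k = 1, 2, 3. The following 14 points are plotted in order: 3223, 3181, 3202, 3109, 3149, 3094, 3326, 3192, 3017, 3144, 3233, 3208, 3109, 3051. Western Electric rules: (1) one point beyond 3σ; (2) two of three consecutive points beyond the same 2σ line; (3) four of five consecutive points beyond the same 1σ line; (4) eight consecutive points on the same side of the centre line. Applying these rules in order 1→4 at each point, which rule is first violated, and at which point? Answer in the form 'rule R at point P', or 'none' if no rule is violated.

Zone of each point (C = within 1σ̂, B = 1σ̂–2σ̂, A = 2σ̂–3σ̂, * = beyond 3σ̂; sign = side of CL): 1:+C, 2:+C, 3:+C, 4:-C, 5:-C, 6:-C, 7:+B, 8:+C, 9:-B, 10:-C, 11:+C, 12:+C, 13:-C, 14:-B
No rule fires across all 14 points.

none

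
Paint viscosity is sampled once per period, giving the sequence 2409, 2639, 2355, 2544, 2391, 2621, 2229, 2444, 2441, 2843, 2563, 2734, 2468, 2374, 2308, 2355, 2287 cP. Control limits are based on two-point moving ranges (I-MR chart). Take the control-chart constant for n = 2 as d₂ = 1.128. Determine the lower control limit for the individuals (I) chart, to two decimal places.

1957.25

X̄ = (2409 + 2639 + 2355 + 2544 + 2391 + 2621 + 2229 + 2444 + 2441 + 2843 + 2563 + 2734 + 2468 + 2374 + 2308 + 2355 + 2287) / 17 = 2470.8824
Moving ranges: 230, 284, 189, 153, 230, 392, 215, 3, 402, 280, 171, 266, 94, 66, 47, 68; M̄R̄ = 3090.0000 / 16 = 193.1250
LCL = X̄ − 3·M̄R̄/d₂ = 2470.8824 − 3 × 193.1250 / 1.128 = 1957.2520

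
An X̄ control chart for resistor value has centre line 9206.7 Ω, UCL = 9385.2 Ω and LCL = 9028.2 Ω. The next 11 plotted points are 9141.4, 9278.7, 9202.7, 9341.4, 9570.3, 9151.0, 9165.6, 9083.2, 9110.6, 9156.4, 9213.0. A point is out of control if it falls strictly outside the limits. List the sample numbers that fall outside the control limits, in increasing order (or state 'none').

Compare each point to [9028.2, 9385.2]: sample 5 = 9570.3 > UCL.

5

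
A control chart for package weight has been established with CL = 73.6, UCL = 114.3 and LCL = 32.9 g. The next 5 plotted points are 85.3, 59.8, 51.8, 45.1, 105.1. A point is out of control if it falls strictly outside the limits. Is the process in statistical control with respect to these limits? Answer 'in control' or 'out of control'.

in control

All 5 points lie within [32.9, 114.3].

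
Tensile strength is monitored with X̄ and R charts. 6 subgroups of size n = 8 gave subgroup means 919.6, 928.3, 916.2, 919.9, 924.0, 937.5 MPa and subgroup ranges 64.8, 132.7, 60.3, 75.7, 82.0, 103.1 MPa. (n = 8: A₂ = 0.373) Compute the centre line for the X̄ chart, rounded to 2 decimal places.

X̄̄ = (919.6 + 928.3 + 916.2 + 919.9 + 924.0 + 937.5) / 6 = 5545.5000 / 6 = 924.2500
CL = X̄̄ = 924.2500

924.25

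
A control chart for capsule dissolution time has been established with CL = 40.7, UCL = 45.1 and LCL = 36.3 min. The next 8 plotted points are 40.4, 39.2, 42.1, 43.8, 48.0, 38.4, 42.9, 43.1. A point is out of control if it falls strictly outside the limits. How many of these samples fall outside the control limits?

1

Compare each point to [36.3, 45.1]: sample 5 = 48.0 > UCL.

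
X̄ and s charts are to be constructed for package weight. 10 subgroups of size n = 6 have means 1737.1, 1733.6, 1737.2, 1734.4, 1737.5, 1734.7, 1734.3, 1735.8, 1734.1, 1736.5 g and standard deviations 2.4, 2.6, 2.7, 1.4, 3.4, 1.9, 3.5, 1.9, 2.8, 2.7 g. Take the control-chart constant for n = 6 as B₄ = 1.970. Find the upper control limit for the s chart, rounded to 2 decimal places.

4.98

s̄ = (2.4 + 2.6 + 2.7 + 1.4 + 3.4 + 1.9 + 3.5 + 1.9 + 2.8 + 2.7) / 10 = 2.5300
UCL_s = B₄·s̄ = 1.970 × 2.5300 = 4.9841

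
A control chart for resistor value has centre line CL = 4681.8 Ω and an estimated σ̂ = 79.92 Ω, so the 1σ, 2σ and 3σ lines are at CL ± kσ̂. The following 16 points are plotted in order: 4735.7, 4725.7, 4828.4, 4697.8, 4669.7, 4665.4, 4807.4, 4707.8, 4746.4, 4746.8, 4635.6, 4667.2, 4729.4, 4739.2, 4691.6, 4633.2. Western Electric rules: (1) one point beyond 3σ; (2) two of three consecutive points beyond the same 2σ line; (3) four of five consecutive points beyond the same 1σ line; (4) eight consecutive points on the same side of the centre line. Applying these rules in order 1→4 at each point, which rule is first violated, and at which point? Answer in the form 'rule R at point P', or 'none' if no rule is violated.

Zone of each point (C = within 1σ̂, B = 1σ̂–2σ̂, A = 2σ̂–3σ̂, * = beyond 3σ̂; sign = side of CL): 1:+C, 2:+C, 3:+B, 4:+C, 5:-C, 6:-C, 7:+B, 8:+C, 9:+C, 10:+C, 11:-C, 12:-C, 13:+C, 14:+C, 15:+C, 16:-C
No rule fires across all 16 points.

none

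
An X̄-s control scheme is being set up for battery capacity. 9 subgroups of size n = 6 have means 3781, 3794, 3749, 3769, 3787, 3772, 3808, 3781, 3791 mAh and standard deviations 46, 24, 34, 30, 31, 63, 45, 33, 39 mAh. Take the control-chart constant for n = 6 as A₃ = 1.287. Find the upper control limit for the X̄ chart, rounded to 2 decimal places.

3830.67

X̄̄ = (3781 + 3794 + 3749 + 3769 + 3787 + 3772 + 3808 + 3781 + 3791) / 9 = 3781.3333
s̄ = (46 + 24 + 34 + 30 + 31 + 63 + 45 + 33 + 39) / 9 = 38.3333
UCL = X̄̄ + A₃·s̄ = 3781.3333 + 1.287 × 38.3333 = 3830.6683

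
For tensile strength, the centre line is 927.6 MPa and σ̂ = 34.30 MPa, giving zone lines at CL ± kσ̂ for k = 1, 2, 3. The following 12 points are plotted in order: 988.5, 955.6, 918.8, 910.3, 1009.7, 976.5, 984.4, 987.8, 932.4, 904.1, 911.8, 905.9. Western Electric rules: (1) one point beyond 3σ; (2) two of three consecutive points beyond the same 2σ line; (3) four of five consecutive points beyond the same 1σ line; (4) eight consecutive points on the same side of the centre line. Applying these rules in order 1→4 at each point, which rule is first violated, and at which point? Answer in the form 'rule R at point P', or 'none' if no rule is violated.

rule 3 at point 8

Zone of each point (C = within 1σ̂, B = 1σ̂–2σ̂, A = 2σ̂–3σ̂, * = beyond 3σ̂; sign = side of CL): 1:+B, 2:+C, 3:-C, 4:-C, 5:+A, 6:+B, 7:+B, 8:+B, 9:+C, 10:-C, 11:-C, 12:-C
Rule 3 (four of five consecutive points beyond the same 1σ limit) is satisfied at point 8.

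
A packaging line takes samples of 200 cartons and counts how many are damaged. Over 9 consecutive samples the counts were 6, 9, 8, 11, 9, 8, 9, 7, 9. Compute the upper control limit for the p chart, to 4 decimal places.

0.0849

p̄ = Σdᵢ / (k·n) = 76 / (9 × 200) = 0.04222
UCL = p̄ + 3·√(p̄(1−p̄)/n) = 0.04222 + 3 × √(0.04222×0.95778/200) = 0.04222 + 3 × 0.01422 = 0.08488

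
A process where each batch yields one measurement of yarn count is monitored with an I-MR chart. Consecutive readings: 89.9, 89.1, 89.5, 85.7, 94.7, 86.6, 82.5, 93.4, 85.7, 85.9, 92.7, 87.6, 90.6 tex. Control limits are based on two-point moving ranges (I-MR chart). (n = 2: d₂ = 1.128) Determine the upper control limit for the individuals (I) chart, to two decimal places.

102.04

X̄ = (89.9 + 89.1 + 89.5 + 85.7 + 94.7 + 86.6 + 82.5 + 93.4 + 85.7 + 85.9 + 92.7 + 87.6 + 90.6) / 13 = 88.7615
Moving ranges: 0.8, 0.4, 3.8, 9.0, 8.1, 4.1, 10.9, 7.7, 0.2, 6.8, 5.1, 3.0; M̄R̄ = 59.9000 / 12 = 4.9917
UCL = X̄ + 3·M̄R̄/d₂ = 88.7615 + 3 × 4.9917 / 1.128 = 102.0372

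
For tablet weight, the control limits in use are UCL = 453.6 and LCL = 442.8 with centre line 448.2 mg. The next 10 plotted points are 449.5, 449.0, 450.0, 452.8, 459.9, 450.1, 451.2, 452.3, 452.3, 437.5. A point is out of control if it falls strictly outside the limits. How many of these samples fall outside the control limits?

2

Compare each point to [442.8, 453.6]: sample 5 = 459.9 > UCL; sample 10 = 437.5 < LCL.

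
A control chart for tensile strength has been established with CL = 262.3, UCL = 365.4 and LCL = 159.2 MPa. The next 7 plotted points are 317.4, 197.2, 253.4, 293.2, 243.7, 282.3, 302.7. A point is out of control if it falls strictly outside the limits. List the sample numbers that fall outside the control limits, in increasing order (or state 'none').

All 7 points lie within [159.2, 365.4].

none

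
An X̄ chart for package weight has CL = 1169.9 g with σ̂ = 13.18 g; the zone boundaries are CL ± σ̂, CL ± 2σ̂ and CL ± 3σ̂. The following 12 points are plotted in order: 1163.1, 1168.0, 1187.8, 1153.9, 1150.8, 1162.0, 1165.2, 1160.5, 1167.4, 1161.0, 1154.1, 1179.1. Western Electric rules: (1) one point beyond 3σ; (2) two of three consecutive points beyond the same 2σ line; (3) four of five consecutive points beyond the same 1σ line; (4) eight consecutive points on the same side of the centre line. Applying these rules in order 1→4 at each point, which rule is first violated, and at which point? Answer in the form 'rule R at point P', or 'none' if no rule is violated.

Zone of each point (C = within 1σ̂, B = 1σ̂–2σ̂, A = 2σ̂–3σ̂, * = beyond 3σ̂; sign = side of CL): 1:-C, 2:-C, 3:+B, 4:-B, 5:-B, 6:-C, 7:-C, 8:-C, 9:-C, 10:-C, 11:-B, 12:+C
Rule 4 (eight consecutive points on the same side of the centre line) is satisfied at point 11.

rule 4 at point 11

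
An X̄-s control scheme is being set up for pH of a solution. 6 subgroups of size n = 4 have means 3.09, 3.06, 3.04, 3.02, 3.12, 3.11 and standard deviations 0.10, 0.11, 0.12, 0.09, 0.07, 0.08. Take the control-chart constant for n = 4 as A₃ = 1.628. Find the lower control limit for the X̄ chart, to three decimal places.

X̄̄ = (3.09 + 3.06 + 3.04 + 3.02 + 3.12 + 3.11) / 6 = 3.0733
s̄ = (0.10 + 0.11 + 0.12 + 0.09 + 0.07 + 0.08) / 6 = 0.0950
LCL = X̄̄ − A₃·s̄ = 3.0733 − 1.628 × 0.0950 = 2.9187

2.919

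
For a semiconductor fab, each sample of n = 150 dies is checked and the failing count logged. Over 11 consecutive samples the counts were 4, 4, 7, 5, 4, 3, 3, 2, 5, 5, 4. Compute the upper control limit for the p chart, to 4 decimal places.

p̄ = Σdᵢ / (k·n) = 46 / (11 × 150) = 0.02788
UCL = p̄ + 3·√(p̄(1−p̄)/n) = 0.02788 + 3 × √(0.02788×0.97212/150) = 0.02788 + 3 × 0.01344 = 0.06820

0.0682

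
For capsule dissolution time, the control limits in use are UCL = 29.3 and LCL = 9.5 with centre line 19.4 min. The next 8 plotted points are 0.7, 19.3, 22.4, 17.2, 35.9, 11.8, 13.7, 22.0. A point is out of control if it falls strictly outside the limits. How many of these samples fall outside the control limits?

2

Compare each point to [9.5, 29.3]: sample 1 = 0.7 < LCL; sample 5 = 35.9 > UCL.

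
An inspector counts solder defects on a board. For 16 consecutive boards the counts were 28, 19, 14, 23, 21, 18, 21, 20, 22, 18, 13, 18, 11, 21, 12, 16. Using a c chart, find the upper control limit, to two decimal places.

31.32

c̄ = (28 + 19 + 14 + 23 + 21 + 18 + 21 + 20 + 22 + 18 + 13 + 18 + 11 + 21 + 12 + 16) / 16 = 295 / 16 = 18.4375
UCL = c̄ + 3√c̄ = 18.4375 + 3 × √18.4375 = 18.4375 + 3 × 4.2939 = 31.3192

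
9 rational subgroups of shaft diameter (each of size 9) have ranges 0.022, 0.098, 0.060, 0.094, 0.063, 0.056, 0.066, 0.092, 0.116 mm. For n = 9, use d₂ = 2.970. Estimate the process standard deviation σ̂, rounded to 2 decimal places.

R̄ = (0.022 + 0.098 + 0.060 + 0.094 + 0.063 + 0.056 + 0.066 + 0.092 + 0.116) / 9 = 0.0741
σ̂ = R̄ / d₂ = 0.0741 / 2.970 = 0.0250

0.02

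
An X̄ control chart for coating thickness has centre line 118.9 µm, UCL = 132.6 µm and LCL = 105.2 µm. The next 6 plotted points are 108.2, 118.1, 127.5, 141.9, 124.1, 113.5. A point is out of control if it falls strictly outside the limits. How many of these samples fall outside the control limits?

Compare each point to [105.2, 132.6]: sample 4 = 141.9 > UCL.

1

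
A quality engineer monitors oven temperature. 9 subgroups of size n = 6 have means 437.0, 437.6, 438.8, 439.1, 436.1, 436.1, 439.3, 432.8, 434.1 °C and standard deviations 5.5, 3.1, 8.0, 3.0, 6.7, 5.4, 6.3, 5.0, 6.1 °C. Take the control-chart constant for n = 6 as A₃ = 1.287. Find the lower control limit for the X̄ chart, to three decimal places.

X̄̄ = (437.0 + 437.6 + 438.8 + 439.1 + 436.1 + 436.1 + 439.3 + 432.8 + 434.1) / 9 = 436.7667
s̄ = (5.5 + 3.1 + 8.0 + 3.0 + 6.7 + 5.4 + 6.3 + 5.0 + 6.1) / 9 = 5.4556
LCL = X̄̄ − A₃·s̄ = 436.7667 − 1.287 × 5.4556 = 429.7454

429.745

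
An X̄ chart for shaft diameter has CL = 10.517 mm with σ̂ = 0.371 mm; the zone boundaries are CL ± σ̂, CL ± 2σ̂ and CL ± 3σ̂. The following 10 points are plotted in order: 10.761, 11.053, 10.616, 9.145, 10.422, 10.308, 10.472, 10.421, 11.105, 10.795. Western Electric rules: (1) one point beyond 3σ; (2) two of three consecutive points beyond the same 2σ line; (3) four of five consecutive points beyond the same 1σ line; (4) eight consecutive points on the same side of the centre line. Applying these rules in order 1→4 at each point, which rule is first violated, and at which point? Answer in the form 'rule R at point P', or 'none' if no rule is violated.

rule 1 at point 4

Zone of each point (C = within 1σ̂, B = 1σ̂–2σ̂, A = 2σ̂–3σ̂, * = beyond 3σ̂; sign = side of CL): 1:+C, 2:+B, 3:+C, 4:-*, 5:-C, 6:-C, 7:-C, 8:-C, 9:+B, 10:+C
Rule 1 (one point beyond the 3σ limits) is satisfied at point 4.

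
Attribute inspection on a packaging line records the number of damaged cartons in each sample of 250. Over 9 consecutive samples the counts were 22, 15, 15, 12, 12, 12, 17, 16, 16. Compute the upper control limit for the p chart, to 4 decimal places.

p̄ = Σdᵢ / (k·n) = 137 / (9 × 250) = 0.06089
UCL = p̄ + 3·√(p̄(1−p̄)/n) = 0.06089 + 3 × √(0.06089×0.93911/250) = 0.06089 + 3 × 0.01512 = 0.10626

0.1063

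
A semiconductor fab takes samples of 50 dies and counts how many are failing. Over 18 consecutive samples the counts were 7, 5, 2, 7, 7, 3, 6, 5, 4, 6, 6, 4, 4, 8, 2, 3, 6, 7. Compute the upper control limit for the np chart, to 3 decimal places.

p̄ = Σdᵢ / (k·n) = 92 / (18 × 50) = 0.10222
UCL = np̄ + 3·√(np̄(1−p̄)) = 5.1111 + 3 × √(5.1111×0.89778) = 5.1111 + 3 × 2.1421 = 11.5374

11.537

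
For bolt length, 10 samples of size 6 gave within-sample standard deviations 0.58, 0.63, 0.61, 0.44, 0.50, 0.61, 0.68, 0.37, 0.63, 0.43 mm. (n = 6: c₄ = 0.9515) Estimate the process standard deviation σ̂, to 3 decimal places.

0.576

s̄ = (0.58 + 0.63 + 0.61 + 0.44 + 0.50 + 0.61 + 0.68 + 0.37 + 0.63 + 0.43) / 10 = 0.5480
σ̂ = s̄ / c₄ = 0.5480 / 0.9515 = 0.5759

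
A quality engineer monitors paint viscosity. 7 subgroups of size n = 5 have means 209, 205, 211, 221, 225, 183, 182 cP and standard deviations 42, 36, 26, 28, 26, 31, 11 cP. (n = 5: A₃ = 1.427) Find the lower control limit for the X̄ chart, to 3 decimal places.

164.371

X̄̄ = (209 + 205 + 211 + 221 + 225 + 183 + 182) / 7 = 205.1429
s̄ = (42 + 36 + 26 + 28 + 26 + 31 + 11) / 7 = 28.5714
LCL = X̄̄ − A₃·s̄ = 205.1429 − 1.427 × 28.5714 = 164.3714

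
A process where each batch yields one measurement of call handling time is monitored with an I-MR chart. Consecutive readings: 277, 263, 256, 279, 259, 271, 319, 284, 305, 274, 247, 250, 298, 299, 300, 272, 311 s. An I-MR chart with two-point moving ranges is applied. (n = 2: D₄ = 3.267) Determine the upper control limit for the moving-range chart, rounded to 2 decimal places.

Moving ranges: 14, 7, 23, 20, 12, 48, 35, 21, 31, 27, 3, 48, 1, 1, 28, 39; M̄R̄ = 358.0000 / 16 = 22.3750
UCL_MR = D₄·M̄R̄ = 3.267 × 22.3750 = 73.0991

73.10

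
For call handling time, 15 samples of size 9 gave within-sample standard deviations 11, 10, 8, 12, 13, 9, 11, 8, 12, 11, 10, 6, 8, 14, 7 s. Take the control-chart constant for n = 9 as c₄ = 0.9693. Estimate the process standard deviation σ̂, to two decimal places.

10.32

s̄ = (11 + 10 + 8 + 12 + 13 + 9 + 11 + 8 + 12 + 11 + 10 + 6 + 8 + 14 + 7) / 15 = 10.0000
σ̂ = s̄ / c₄ = 10.0000 / 0.9693 = 10.3167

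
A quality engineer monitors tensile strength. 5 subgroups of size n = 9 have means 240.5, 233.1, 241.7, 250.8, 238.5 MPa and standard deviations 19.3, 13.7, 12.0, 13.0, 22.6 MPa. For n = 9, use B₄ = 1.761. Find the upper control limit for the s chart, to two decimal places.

s̄ = (19.3 + 13.7 + 12.0 + 13.0 + 22.6) / 5 = 16.1200
UCL_s = B₄·s̄ = 1.761 × 16.1200 = 28.3873

28.39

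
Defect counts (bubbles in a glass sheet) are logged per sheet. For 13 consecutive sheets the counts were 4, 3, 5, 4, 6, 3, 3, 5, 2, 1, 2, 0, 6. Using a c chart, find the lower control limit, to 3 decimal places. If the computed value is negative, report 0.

c̄ = (4 + 3 + 5 + 4 + 6 + 3 + 3 + 5 + 2 + 1 + 2 + 0 + 6) / 13 = 44 / 13 = 3.3846
LCL = c̄ − 3√c̄ = 3.3846 − 3 × 1.8397 = -2.1346 → 0 (cannot be negative)

0.000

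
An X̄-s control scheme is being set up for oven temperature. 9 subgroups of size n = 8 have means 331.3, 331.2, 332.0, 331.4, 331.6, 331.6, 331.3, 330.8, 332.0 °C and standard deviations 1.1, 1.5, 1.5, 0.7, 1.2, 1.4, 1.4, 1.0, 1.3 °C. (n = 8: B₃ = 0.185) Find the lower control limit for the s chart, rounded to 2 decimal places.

s̄ = (1.1 + 1.5 + 1.5 + 0.7 + 1.2 + 1.4 + 1.4 + 1.0 + 1.3) / 9 = 1.2333
LCL_s = B₃·s̄ = 0.185 × 1.2333 = 0.2282

0.23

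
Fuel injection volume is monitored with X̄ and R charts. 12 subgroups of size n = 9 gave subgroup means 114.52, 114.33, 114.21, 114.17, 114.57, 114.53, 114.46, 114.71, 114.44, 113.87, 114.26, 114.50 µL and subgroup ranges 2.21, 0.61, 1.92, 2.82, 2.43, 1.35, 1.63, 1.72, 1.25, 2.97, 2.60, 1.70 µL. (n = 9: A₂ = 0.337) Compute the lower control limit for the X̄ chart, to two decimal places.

113.73

X̄̄ = (114.52 + 114.33 + 114.21 + 114.17 + 114.57 + 114.53 + 114.46 + 114.71 + 114.44 + 113.87 + 114.26 + 114.50) / 12 = 1372.5700 / 12 = 114.3808
R̄ = (2.21 + 0.61 + 1.92 + 2.82 + 2.43 + 1.35 + 1.63 + 1.72 + 1.25 + 2.97 + 2.60 + 1.70) / 12 = 23.2100 / 12 = 1.9342
LCL = X̄̄ − A₂·R̄ = 114.3808 − 0.337 × 1.9342 = 113.7290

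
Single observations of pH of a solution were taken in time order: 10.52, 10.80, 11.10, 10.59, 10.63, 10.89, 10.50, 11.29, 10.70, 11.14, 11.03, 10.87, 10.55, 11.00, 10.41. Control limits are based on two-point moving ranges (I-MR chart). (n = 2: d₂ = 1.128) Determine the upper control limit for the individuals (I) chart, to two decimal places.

11.79

X̄ = (10.52 + 10.80 + 11.10 + 10.59 + 10.63 + 10.89 + 10.50 + 11.29 + 10.70 + 11.14 + 11.03 + 10.87 + 10.55 + 11.00 + 10.41) / 15 = 10.8013
Moving ranges: 0.28, 0.30, 0.51, 0.04, 0.26, 0.39, 0.79, 0.59, 0.44, 0.11, 0.16, 0.32, 0.45, 0.59; M̄R̄ = 5.2300 / 14 = 0.3736
UCL = X̄ + 3·M̄R̄/d₂ = 10.8013 + 3 × 0.3736 / 1.128 = 11.7949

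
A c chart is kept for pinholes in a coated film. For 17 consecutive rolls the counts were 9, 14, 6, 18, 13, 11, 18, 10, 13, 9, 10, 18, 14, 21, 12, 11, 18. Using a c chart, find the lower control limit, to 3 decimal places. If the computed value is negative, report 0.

2.321

c̄ = (9 + 14 + 6 + 18 + 13 + 11 + 18 + 10 + 13 + 9 + 10 + 18 + 14 + 21 + 12 + 11 + 18) / 17 = 225 / 17 = 13.2353
LCL = c̄ − 3√c̄ = 13.2353 − 3 × 3.6380 = 2.3212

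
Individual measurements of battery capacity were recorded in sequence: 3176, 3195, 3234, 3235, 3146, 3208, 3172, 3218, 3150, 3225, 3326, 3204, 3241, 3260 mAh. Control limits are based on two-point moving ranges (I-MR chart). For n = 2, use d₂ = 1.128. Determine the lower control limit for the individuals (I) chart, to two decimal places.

3067.50

X̄ = (3176 + 3195 + 3234 + 3235 + 3146 + 3208 + 3172 + 3218 + 3150 + 3225 + 3326 + 3204 + 3241 + 3260) / 14 = 3213.5714
Moving ranges: 19, 39, 1, 89, 62, 36, 46, 68, 75, 101, 122, 37, 19; M̄R̄ = 714.0000 / 13 = 54.9231
LCL = X̄ − 3·M̄R̄/d₂ = 3213.5714 − 3 × 54.9231 / 1.128 = 3067.4994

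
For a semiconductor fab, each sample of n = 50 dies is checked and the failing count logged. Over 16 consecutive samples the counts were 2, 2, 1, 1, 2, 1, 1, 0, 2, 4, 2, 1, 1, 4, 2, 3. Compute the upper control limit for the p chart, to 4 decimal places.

0.1155

p̄ = Σdᵢ / (k·n) = 29 / (16 × 50) = 0.03625
UCL = p̄ + 3·√(p̄(1−p̄)/n) = 0.03625 + 3 × √(0.03625×0.96375/50) = 0.03625 + 3 × 0.02643 = 0.11555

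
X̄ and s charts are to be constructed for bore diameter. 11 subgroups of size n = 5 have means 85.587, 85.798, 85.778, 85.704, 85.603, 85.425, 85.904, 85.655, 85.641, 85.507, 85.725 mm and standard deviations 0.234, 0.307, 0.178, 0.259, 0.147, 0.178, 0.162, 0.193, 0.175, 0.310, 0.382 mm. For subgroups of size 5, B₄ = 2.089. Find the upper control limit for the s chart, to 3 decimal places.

s̄ = (0.234 + 0.307 + 0.178 + 0.259 + 0.147 + 0.178 + 0.162 + 0.193 + 0.175 + 0.310 + 0.382) / 11 = 0.2295
UCL_s = B₄·s̄ = 2.089 × 0.2295 = 0.4795

0.480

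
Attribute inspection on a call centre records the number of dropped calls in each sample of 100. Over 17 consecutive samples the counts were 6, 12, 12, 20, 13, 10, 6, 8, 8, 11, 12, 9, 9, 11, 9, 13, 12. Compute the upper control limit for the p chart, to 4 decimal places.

p̄ = Σdᵢ / (k·n) = 181 / (17 × 100) = 0.10647
UCL = p̄ + 3·√(p̄(1−p̄)/n) = 0.10647 + 3 × √(0.10647×0.89353/100) = 0.10647 + 3 × 0.03084 = 0.19900

0.1990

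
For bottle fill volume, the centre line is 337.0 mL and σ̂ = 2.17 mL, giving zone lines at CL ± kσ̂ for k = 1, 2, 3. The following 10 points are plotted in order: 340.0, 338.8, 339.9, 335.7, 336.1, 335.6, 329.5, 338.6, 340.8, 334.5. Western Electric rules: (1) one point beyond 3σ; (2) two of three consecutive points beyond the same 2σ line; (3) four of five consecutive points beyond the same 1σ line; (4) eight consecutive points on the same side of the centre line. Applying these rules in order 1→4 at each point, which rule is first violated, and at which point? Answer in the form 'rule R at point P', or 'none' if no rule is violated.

Zone of each point (C = within 1σ̂, B = 1σ̂–2σ̂, A = 2σ̂–3σ̂, * = beyond 3σ̂; sign = side of CL): 1:+B, 2:+C, 3:+B, 4:-C, 5:-C, 6:-C, 7:-*, 8:+C, 9:+B, 10:-B
Rule 1 (one point beyond the 3σ limits) is satisfied at point 7.

rule 1 at point 7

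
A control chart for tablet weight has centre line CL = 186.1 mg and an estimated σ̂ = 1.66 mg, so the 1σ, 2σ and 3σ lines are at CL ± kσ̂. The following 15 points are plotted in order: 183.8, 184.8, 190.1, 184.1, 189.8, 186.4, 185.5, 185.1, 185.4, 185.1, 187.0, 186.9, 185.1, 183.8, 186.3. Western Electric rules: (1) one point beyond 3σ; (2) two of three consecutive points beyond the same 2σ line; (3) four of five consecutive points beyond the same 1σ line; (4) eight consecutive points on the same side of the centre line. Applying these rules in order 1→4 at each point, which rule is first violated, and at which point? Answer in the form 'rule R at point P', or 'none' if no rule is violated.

Zone of each point (C = within 1σ̂, B = 1σ̂–2σ̂, A = 2σ̂–3σ̂, * = beyond 3σ̂; sign = side of CL): 1:-B, 2:-C, 3:+A, 4:-B, 5:+A, 6:+C, 7:-C, 8:-C, 9:-C, 10:-C, 11:+C, 12:+C, 13:-C, 14:-B, 15:+C
Rule 2 (two of three consecutive points beyond the same 2σ limit) is satisfied at point 5.

rule 2 at point 5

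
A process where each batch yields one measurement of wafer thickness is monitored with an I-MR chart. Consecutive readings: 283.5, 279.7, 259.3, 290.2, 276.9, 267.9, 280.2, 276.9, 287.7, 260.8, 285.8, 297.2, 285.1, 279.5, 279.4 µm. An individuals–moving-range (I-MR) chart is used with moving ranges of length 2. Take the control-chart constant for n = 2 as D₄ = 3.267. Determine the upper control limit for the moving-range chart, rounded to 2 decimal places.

43.15

Moving ranges: 3.8, 20.4, 30.9, 13.3, 9.0, 12.3, 3.3, 10.8, 26.9, 25.0, 11.4, 12.1, 5.6, 0.1; M̄R̄ = 184.9000 / 14 = 13.2071
UCL_MR = D₄·M̄R̄ = 3.267 × 13.2071 = 43.1477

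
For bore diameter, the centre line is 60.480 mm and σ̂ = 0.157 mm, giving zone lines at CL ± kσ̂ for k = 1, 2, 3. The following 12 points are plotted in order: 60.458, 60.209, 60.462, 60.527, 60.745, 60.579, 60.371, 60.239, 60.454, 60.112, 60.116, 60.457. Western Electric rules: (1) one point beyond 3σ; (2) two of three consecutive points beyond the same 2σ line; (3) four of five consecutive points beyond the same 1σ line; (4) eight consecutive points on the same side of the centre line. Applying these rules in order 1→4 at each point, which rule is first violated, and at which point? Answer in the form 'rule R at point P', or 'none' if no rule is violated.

Zone of each point (C = within 1σ̂, B = 1σ̂–2σ̂, A = 2σ̂–3σ̂, * = beyond 3σ̂; sign = side of CL): 1:-C, 2:-B, 3:-C, 4:+C, 5:+B, 6:+C, 7:-C, 8:-B, 9:-C, 10:-A, 11:-A, 12:-C
Rule 2 (two of three consecutive points beyond the same 2σ limit) is satisfied at point 11.

rule 2 at point 11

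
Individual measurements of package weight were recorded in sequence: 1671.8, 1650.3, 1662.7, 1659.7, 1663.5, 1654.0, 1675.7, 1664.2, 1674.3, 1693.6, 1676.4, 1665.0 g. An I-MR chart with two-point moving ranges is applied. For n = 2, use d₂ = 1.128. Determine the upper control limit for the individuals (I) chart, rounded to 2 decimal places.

X̄ = (1671.8 + 1650.3 + 1662.7 + 1659.7 + 1663.5 + 1654.0 + 1675.7 + 1664.2 + 1674.3 + 1693.6 + 1676.4 + 1665.0) / 12 = 1667.6000
Moving ranges: 21.5, 12.4, 3.0, 3.8, 9.5, 21.7, 11.5, 10.1, 19.3, 17.2, 11.4; M̄R̄ = 141.4000 / 11 = 12.8545
UCL = X̄ + 3·M̄R̄/d₂ = 1667.6000 + 3 × 12.8545 / 1.128 = 1701.7876

1701.79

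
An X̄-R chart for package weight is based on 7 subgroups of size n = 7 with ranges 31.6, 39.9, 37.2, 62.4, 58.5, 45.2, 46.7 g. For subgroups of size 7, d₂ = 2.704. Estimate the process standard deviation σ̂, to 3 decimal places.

R̄ = (31.6 + 39.9 + 37.2 + 62.4 + 58.5 + 45.2 + 46.7) / 7 = 45.9286
σ̂ = R̄ / d₂ = 45.9286 / 2.704 = 16.9854

16.985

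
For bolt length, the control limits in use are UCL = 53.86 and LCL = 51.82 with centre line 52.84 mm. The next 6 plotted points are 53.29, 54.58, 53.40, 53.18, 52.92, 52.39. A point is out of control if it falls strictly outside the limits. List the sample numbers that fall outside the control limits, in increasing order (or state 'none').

2

Compare each point to [51.82, 53.86]: sample 2 = 54.58 > UCL.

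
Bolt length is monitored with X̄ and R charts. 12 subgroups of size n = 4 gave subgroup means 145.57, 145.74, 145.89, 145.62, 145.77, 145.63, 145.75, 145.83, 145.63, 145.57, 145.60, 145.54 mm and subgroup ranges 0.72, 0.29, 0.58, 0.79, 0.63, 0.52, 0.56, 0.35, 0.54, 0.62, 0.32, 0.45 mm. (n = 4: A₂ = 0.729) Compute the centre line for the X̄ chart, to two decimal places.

X̄̄ = (145.57 + 145.74 + 145.89 + 145.62 + 145.77 + 145.63 + 145.75 + 145.83 + 145.63 + 145.57 + 145.60 + 145.54) / 12 = 1748.1400 / 12 = 145.6783
CL = X̄̄ = 145.6783

145.68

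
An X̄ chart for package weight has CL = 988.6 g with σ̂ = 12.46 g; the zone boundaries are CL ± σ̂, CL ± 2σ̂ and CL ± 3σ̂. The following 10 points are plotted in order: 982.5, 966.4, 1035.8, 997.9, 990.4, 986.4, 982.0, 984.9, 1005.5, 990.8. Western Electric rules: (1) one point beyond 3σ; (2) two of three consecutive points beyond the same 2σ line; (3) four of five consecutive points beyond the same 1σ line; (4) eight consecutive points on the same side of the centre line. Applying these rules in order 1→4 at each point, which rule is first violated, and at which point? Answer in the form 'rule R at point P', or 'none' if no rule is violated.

rule 1 at point 3

Zone of each point (C = within 1σ̂, B = 1σ̂–2σ̂, A = 2σ̂–3σ̂, * = beyond 3σ̂; sign = side of CL): 1:-C, 2:-B, 3:+*, 4:+C, 5:+C, 6:-C, 7:-C, 8:-C, 9:+B, 10:+C
Rule 1 (one point beyond the 3σ limits) is satisfied at point 3.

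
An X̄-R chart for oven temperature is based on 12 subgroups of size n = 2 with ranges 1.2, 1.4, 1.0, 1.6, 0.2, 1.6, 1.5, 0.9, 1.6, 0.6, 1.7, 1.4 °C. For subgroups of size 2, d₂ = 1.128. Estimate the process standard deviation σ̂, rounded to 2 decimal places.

1.09

R̄ = (1.2 + 1.4 + 1.0 + 1.6 + 0.2 + 1.6 + 1.5 + 0.9 + 1.6 + 0.6 + 1.7 + 1.4) / 12 = 1.2250
σ̂ = R̄ / d₂ = 1.2250 / 1.128 = 1.0860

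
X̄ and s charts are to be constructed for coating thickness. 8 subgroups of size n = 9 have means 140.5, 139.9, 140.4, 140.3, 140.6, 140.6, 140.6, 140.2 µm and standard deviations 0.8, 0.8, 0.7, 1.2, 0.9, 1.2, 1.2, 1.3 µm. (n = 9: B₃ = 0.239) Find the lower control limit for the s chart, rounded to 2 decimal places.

0.24

s̄ = (0.8 + 0.8 + 0.7 + 1.2 + 0.9 + 1.2 + 1.2 + 1.3) / 8 = 1.0125
LCL_s = B₃·s̄ = 0.239 × 1.0125 = 0.2420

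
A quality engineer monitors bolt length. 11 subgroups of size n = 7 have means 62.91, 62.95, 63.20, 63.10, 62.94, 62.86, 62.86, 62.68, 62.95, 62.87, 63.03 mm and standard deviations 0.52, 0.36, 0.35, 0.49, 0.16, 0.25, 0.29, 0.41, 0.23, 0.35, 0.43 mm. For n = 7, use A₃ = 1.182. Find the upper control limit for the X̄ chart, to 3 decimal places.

63.354

X̄̄ = (62.91 + 62.95 + 63.20 + 63.10 + 62.94 + 62.86 + 62.86 + 62.68 + 62.95 + 62.87 + 63.03) / 11 = 62.9409
s̄ = (0.52 + 0.36 + 0.35 + 0.49 + 0.16 + 0.25 + 0.29 + 0.41 + 0.23 + 0.35 + 0.43) / 11 = 0.3491
UCL = X̄̄ + A₃·s̄ = 62.9409 + 1.182 × 0.3491 = 63.3535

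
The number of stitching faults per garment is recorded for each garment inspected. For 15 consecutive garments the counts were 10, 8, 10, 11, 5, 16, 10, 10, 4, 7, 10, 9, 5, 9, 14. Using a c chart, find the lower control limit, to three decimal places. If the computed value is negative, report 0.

c̄ = (10 + 8 + 10 + 11 + 5 + 16 + 10 + 10 + 4 + 7 + 10 + 9 + 5 + 9 + 14) / 15 = 138 / 15 = 9.2000
LCL = c̄ − 3√c̄ = 9.2000 − 3 × 3.0332 = 0.1005

0.101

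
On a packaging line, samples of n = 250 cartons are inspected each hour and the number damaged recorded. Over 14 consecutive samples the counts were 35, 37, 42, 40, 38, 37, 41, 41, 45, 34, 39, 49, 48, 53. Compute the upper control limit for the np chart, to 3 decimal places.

p̄ = Σdᵢ / (k·n) = 579 / (14 × 250) = 0.16543
UCL = np̄ + 3·√(np̄(1−p̄)) = 41.3571 + 3 × √(41.3571×0.83457) = 41.3571 + 3 × 5.8750 = 58.9821

58.982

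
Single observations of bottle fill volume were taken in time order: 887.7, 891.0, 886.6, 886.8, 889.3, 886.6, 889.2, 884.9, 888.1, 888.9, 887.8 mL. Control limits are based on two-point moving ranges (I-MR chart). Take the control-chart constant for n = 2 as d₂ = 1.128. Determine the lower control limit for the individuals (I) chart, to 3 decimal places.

X̄ = (887.7 + 891.0 + 886.6 + 886.8 + 889.3 + 886.6 + 889.2 + 884.9 + 888.1 + 888.9 + 887.8) / 11 = 887.9000
Moving ranges: 3.3, 4.4, 0.2, 2.5, 2.7, 2.6, 4.3, 3.2, 0.8, 1.1; M̄R̄ = 25.1000 / 10 = 2.5100
LCL = X̄ − 3·M̄R̄/d₂ = 887.9000 − 3 × 2.5100 / 1.128 = 881.2245

881.224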